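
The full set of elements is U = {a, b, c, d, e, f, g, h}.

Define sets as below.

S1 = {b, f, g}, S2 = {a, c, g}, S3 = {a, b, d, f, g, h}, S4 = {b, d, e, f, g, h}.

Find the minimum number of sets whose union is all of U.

2

S2 and S4 together: S2 ∪ S4 = {a, b, c, d, e, f, g, h} — every element is covered.
No single set has all 8 elements (the largest, S3, has 6), so 2 is optimal.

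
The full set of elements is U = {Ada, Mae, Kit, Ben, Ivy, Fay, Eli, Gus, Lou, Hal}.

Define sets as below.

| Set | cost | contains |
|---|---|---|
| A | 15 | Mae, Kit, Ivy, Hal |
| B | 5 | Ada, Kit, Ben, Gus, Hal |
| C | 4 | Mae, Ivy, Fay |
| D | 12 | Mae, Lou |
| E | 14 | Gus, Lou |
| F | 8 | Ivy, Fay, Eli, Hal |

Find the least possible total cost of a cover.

25

B, D, F together cover every element (B ∪ D ∪ F = {Ada, Mae, Kit, Ben, Ivy, Fay, Eli, Gus, Lou, Hal}); total cost 5 + 12 + 8 = 25.
The greedy pick B, C, F, D costs 29; no covering selection beats 25.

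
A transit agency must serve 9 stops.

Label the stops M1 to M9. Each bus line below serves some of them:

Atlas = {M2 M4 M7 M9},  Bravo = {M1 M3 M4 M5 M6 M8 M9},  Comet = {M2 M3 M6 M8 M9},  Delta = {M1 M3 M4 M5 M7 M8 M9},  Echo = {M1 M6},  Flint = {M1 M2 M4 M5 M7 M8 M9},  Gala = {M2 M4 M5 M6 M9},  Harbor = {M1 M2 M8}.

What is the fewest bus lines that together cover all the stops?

2

Take {Bravo, Flint}. Their union is {M1, M2, M3, M4, M5, M6, M7, M8, M9}, which is all 9 stops.
No single bus line has all 9 stops (the largest, Bravo, has 7), so 2 is optimal.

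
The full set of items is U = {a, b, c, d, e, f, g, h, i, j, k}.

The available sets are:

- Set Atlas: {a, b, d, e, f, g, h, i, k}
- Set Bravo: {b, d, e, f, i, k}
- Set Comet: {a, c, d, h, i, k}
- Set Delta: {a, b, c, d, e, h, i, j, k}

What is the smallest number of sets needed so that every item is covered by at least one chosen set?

Take {Atlas, Delta}. Their union is {a, b, c, d, e, f, g, h, i, j, k}, which is all 11 items.
No single set has all 11 items (the largest, Atlas, has 9), so 2 is optimal.

2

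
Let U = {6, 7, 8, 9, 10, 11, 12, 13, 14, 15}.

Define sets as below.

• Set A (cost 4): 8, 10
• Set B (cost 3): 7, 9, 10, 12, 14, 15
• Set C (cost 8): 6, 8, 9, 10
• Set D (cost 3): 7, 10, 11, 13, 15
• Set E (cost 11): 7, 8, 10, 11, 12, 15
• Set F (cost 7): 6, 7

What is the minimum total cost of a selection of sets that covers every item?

14

B, C, D together cover every item (B ∪ C ∪ D = {6, 7, 8, 9, 10, 11, 12, 13, 14, 15}); total cost 3 + 8 + 3 = 14.
The greedy pick B, D, A, F costs 17; no covering selection beats 14.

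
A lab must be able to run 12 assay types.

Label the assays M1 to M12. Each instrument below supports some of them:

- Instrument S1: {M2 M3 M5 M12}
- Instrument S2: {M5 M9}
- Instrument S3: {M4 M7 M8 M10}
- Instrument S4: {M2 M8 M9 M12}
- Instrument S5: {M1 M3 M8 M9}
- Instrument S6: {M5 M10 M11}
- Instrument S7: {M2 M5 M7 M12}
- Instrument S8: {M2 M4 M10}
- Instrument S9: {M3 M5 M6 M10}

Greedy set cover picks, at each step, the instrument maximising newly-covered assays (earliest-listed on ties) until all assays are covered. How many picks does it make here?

Greedy: pick S1 (covers 4 new) → pick S3 (covers 4 new) → pick S5 (covers 2 new) → pick S6 (covers 1 new) → pick S9 (covers 1 new). Total picks: 5.

5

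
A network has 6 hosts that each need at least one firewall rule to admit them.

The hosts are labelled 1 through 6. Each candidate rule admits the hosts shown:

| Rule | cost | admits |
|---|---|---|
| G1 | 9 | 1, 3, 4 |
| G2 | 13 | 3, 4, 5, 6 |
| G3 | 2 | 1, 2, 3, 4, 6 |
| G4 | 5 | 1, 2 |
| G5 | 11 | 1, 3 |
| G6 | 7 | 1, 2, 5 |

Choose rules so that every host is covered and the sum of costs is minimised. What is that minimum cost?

9

G3, G6 together cover every host (G3 ∪ G6 = {1, 2, 3, 4, 5, 6}); total cost 2 + 7 = 9.
No covering selection has total cost below 9.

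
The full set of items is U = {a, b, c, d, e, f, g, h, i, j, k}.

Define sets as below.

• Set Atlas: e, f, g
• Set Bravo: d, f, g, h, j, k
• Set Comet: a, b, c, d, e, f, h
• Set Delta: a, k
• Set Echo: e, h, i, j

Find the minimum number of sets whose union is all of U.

Take {Bravo, Comet, Echo}. Their union is {a, b, c, d, e, f, g, h, i, j, k}, which is all 11 items.
Only Comet contains b, so Comet is forced; the remaining 4 items need at least 2 more sets (each remaining set adds at most 3) — so at least 3 sets are needed, and 3 is optimal.

3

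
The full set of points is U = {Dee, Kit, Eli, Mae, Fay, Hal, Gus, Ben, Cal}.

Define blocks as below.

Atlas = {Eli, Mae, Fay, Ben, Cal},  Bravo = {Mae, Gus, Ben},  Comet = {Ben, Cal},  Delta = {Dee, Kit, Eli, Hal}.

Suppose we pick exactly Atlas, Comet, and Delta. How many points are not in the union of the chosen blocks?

Union of Atlas, Comet, Delta = {Dee, Kit, Eli, Mae, Fay, Hal, Ben, Cal}.
Not covered: Gus — 1 point.

1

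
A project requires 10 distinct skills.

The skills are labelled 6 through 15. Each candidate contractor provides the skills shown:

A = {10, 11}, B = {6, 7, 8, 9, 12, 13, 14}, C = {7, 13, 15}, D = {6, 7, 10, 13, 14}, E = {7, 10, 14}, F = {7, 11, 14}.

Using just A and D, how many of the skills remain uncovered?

4

Union of A, D = {6, 7, 10, 11, 13, 14}.
Not covered: 8, 9, 12, 15 — 4 skills.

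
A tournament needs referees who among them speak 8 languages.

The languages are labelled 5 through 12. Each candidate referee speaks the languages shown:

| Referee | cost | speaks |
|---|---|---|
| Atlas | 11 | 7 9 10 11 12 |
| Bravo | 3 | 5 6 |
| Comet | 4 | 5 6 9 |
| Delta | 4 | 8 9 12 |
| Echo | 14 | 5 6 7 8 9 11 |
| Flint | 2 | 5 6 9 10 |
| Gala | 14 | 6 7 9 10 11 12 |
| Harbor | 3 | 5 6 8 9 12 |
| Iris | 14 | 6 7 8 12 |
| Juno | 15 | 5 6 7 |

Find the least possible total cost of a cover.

Atlas, Harbor together cover every language (Atlas ∪ Harbor = {5, 6, 7, 8, 9, 10, 11, 12}); total cost 11 + 3 = 14.
The greedy pick Flint, Harbor, Atlas costs 16; no covering selection beats 14.

14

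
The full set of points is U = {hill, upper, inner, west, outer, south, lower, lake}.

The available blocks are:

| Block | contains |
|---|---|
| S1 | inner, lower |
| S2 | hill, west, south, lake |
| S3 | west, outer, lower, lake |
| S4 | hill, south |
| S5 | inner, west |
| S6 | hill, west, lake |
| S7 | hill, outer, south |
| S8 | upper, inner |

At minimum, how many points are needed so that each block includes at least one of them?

3

Take H = {hill, inner, lower}. Each listed block contains at least one of these, so H is a hitting set of size 3.
The blocks S3, S4, S8 are pairwise disjoint, so any hitting set needs a separate point for each — at least 3. Hence 3 is optimal.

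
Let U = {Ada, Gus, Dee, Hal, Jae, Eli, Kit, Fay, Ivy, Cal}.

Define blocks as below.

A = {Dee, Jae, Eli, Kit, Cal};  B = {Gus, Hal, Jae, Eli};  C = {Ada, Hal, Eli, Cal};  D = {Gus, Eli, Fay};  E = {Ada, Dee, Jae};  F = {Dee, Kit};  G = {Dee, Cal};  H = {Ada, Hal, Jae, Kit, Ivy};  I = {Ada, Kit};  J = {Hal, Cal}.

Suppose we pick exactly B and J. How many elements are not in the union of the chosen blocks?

5

Union of B, J = {Gus, Hal, Jae, Eli, Cal}.
Not covered: Ada, Dee, Kit, Fay, Ivy — 5 elements.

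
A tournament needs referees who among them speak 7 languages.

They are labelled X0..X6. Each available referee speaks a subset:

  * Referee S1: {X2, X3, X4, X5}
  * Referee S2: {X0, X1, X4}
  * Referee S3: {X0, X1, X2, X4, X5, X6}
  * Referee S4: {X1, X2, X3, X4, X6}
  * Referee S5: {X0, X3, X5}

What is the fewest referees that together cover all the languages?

S3 and S5 together: S3 ∪ S5 = {X0, X1, X2, X3, X4, X5, X6} — every language is covered.
No single referee has all 7 languages (the largest, S3, has 6), so 2 is optimal.

2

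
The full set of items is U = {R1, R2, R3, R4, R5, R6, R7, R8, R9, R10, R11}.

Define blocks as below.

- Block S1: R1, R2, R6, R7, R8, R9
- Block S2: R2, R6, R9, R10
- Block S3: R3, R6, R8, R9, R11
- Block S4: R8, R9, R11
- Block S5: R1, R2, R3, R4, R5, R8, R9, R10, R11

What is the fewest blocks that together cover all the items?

2

S1 and S5 cover everything between them: the union {R1, R2, R3, R4, R5, R6, R7, R8, R9, R10, R11} is all of U.
No single block has all 11 items (the largest, S5, has 9), so 2 is optimal.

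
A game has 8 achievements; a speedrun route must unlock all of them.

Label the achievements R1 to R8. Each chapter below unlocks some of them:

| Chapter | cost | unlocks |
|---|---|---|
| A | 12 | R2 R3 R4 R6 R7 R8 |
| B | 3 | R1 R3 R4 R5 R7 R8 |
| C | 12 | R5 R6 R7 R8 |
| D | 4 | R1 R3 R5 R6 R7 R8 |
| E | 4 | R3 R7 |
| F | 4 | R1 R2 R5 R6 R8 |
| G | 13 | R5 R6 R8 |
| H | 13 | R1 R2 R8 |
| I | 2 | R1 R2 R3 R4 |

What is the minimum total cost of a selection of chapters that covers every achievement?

D, I together cover every achievement (D ∪ I = {R1, R2, R3, R4, R5, R6, R7, R8}); total cost 4 + 2 = 6.
The greedy pick B, F costs 7; no covering selection beats 6.

6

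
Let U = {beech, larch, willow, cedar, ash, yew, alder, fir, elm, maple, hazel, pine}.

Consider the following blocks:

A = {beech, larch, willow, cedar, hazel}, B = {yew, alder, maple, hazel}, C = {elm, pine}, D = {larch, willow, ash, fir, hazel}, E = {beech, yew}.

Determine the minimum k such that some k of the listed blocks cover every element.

4

Take {A, B, C, D}. Their union is {beech, larch, willow, cedar, ash, yew, alder, fir, elm, maple, hazel, pine}, which is all 12 elements.
Only A contains cedar, so A is forced; the remaining 7 elements need at least 3 more blocks (each remaining block adds at most 3) — so at least 4 blocks are needed, and 4 is optimal.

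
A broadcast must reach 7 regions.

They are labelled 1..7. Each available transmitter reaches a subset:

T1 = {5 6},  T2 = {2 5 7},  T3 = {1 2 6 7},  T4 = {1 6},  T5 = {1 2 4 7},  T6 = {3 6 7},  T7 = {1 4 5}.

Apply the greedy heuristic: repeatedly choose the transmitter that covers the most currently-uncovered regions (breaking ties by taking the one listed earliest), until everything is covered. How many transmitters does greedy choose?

3

Greedy: pick T3 (covers 4 new) → pick T7 (covers 2 new) → pick T6 (covers 1 new). Total picks: 3.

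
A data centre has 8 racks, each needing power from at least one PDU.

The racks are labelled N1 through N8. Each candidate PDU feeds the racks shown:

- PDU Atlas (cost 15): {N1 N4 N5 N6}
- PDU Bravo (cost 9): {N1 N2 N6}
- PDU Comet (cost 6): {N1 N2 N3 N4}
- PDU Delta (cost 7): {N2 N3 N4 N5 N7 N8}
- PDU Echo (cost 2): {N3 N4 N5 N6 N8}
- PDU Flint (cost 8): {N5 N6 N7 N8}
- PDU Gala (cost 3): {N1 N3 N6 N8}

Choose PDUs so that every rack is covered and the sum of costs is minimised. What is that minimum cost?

Delta, Gala together cover every rack (Delta ∪ Gala = {N1, N2, N3, N4, N5, N6, N7, N8}); total cost 7 + 3 = 10.
The greedy pick Echo, Comet, Delta costs 15; no covering selection beats 10.

10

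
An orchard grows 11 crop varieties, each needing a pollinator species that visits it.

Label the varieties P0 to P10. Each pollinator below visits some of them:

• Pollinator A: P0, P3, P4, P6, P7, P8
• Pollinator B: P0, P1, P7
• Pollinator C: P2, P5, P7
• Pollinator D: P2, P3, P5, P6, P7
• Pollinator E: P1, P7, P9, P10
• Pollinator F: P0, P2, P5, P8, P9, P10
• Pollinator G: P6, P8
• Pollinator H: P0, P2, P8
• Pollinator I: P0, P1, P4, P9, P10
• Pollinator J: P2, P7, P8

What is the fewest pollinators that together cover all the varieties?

A and C and E together: A ∪ C ∪ E = {P0, P1, P2, P3, P4, P5, P6, P7, P8, P9, P10} — every variety is covered.
No 2 of the 10 pollinators cover everything (all 45 combinations miss at least one variety), so 3 is optimal.

3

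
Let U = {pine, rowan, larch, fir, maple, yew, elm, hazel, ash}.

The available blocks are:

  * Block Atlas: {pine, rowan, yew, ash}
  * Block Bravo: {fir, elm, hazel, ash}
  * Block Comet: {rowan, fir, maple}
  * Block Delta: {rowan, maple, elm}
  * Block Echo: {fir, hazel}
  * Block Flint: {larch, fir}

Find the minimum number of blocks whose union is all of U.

4

Take {Atlas, Bravo, Comet, Flint}. Their union is {pine, rowan, larch, fir, maple, yew, elm, hazel, ash}, which is all 9 items.
No 3 of the 6 blocks cover everything (all 20 combinations miss at least one item), so 4 is optimal.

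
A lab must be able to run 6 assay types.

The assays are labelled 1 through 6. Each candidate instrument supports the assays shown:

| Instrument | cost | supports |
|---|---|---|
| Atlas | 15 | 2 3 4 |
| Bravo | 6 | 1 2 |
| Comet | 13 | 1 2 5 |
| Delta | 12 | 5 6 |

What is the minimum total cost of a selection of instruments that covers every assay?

33

Atlas, Bravo, Delta together cover every assay (Atlas ∪ Bravo ∪ Delta = {1, 2, 3, 4, 5, 6}); total cost 15 + 6 + 12 = 33.
No covering selection has total cost below 33.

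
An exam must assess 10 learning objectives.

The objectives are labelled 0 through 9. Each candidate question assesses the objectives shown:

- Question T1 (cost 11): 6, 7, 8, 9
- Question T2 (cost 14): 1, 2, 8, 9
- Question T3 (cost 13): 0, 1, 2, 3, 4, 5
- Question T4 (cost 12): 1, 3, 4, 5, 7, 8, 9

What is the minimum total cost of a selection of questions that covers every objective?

24

T1, T3 together cover every objective (T1 ∪ T3 = {0, 1, 2, 3, 4, 5, 6, 7, 8, 9}); total cost 11 + 13 = 24.
The greedy pick T4, T3, T1 costs 36; no covering selection beats 24.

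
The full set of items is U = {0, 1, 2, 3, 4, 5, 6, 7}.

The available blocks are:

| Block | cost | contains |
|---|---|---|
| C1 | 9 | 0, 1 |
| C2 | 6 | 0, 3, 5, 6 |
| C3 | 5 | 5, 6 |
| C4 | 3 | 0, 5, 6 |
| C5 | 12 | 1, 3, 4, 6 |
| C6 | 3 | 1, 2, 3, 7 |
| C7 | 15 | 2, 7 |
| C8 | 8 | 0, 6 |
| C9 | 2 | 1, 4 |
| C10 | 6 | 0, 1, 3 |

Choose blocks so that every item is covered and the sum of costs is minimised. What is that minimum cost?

8

C4, C6, C9 together cover every item (C4 ∪ C6 ∪ C9 = {0, 1, 2, 3, 4, 5, 6, 7}); total cost 3 + 3 + 2 = 8.
No covering selection has total cost below 8.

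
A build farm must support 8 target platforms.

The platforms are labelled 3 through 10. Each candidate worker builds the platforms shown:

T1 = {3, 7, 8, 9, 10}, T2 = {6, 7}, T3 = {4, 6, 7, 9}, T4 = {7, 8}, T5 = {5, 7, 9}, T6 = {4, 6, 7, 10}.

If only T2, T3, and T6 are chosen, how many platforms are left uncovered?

3

Union of T2, T3, T6 = {4, 6, 7, 9, 10}.
Not covered: 3, 5, 8 — 3 platforms.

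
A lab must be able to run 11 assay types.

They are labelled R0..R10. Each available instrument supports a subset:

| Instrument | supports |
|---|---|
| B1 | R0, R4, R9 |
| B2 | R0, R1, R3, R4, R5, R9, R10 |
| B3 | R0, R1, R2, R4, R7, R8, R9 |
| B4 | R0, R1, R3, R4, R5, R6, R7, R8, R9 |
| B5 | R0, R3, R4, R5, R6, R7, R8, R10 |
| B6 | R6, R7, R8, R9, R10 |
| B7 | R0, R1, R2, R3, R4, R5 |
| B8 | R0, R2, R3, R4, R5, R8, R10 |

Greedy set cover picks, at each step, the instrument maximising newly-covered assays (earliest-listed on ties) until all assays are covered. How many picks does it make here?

Greedy: pick B4 (covers 9 new) → pick B8 (covers 2 new). Total picks: 2.

2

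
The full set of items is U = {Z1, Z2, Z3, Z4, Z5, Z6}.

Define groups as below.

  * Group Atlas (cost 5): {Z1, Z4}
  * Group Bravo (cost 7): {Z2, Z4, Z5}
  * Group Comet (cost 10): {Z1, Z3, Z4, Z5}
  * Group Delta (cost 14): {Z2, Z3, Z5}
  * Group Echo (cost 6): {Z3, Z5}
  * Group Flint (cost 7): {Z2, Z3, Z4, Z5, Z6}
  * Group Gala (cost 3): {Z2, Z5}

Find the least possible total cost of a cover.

12

Atlas, Flint together cover every item (Atlas ∪ Flint = {Z1, Z2, Z3, Z4, Z5, Z6}); total cost 5 + 7 = 12.
No covering selection has total cost below 12.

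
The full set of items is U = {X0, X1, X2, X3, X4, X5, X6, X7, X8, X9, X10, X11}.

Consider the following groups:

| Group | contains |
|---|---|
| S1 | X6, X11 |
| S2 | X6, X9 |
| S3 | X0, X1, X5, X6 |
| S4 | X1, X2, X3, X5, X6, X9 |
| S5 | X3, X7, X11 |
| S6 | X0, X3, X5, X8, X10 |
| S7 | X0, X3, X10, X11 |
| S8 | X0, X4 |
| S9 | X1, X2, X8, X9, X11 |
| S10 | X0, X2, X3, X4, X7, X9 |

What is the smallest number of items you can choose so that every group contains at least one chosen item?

3

H = {X0, X6, X11} meets every group (each contains at least one member of H), and |H| = 3.
The groups S2, S5, S8 are pairwise disjoint, so any hitting set needs a separate item for each — at least 3. Hence 3 is optimal.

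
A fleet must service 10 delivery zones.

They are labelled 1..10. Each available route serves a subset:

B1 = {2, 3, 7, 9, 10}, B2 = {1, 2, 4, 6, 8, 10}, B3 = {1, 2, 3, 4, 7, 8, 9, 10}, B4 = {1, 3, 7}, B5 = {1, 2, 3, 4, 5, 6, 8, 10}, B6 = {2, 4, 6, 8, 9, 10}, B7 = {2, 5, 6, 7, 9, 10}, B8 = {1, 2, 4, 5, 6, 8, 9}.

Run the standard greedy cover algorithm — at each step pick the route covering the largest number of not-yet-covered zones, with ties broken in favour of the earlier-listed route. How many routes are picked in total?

2

Greedy: pick B3 (covers 8 new) → pick B5 (covers 2 new). Total picks: 2.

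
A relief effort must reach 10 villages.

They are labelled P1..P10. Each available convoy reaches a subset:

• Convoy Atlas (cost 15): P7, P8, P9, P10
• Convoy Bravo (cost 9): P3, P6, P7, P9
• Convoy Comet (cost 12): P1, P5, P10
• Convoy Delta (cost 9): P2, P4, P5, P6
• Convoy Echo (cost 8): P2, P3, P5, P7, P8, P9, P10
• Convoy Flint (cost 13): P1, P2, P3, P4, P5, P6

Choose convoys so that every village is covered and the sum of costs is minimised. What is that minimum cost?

Echo, Flint together cover every village (Echo ∪ Flint = {P1, P2, P3, P4, P5, P6, P7, P8, P9, P10}); total cost 8 + 13 = 21.
No covering selection has total cost below 21.

21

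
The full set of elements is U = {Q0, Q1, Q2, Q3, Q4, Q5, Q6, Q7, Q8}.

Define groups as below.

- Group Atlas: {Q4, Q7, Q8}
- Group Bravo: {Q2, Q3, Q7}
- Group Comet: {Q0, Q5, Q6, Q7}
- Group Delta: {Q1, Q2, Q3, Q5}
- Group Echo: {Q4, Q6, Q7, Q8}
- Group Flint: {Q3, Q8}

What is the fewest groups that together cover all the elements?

Comet and Delta and Echo together: Comet ∪ Delta ∪ Echo = {Q0, Q1, Q2, Q3, Q4, Q5, Q6, Q7, Q8} — every element is covered.
Each group has at most 4 elements, and 2·4 = 8 < 9 — so at least 3 groups are needed, and 3 is optimal.

3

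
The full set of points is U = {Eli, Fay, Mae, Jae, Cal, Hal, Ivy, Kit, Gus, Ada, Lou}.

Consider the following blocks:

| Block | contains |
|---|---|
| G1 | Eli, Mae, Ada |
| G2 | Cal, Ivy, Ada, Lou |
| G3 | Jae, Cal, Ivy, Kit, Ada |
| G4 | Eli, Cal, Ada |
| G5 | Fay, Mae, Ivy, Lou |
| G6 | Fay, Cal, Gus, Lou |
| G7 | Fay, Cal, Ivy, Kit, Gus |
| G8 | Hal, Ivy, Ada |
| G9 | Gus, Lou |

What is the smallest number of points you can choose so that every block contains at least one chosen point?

3

H = {Ivy, Gus, Ada} meets every block (each contains at least one member of H), and |H| = 3.
No choice of 2 points meets every block, so 3 is the minimum.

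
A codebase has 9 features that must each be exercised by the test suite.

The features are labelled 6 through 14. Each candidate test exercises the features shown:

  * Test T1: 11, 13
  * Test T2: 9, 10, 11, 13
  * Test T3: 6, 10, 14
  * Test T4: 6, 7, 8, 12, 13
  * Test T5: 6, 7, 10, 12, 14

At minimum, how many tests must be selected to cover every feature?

3

Take {T2, T4, T5}. Their union is {6, 7, 8, 9, 10, 11, 12, 13, 14}, which is all 9 features.
Only T4 contains 8, so T4 is forced; the remaining 4 features need at least 2 more tests (each remaining test adds at most 3) — so at least 3 tests are needed, and 3 is optimal.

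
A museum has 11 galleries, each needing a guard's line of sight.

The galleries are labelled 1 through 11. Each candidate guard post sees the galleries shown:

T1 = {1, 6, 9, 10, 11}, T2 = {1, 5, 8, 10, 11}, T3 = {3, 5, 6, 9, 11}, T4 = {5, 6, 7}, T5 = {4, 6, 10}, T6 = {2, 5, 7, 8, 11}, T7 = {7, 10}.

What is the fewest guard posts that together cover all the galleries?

Take {T1, T3, T5, T6}. Their union is {1, 2, 3, 4, 5, 6, 7, 8, 9, 10, 11}, which is all 11 galleries.
No 3 of the 7 guard posts cover everything (all 35 combinations miss at least one gallery), so 4 is optimal.

4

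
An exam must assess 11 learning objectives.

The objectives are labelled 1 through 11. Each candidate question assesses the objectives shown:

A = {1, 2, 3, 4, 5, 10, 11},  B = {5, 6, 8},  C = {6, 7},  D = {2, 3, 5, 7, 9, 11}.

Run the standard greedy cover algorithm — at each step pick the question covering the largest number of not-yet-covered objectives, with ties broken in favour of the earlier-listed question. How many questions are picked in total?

Greedy: pick A (covers 7 new) → pick B (covers 2 new) → pick D (covers 2 new). Total picks: 3.

3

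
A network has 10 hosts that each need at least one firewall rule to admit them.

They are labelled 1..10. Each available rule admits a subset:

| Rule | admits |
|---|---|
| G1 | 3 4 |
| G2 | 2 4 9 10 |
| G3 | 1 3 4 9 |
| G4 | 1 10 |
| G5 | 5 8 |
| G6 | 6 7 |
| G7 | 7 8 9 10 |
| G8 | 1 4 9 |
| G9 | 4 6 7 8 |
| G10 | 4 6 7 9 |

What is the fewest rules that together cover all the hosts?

4

Take {G2, G3, G5, G10}. Their union is {1, 2, 3, 4, 5, 6, 7, 8, 9, 10}, which is all 10 hosts.
No 3 of the 10 rules cover everything (all 120 combinations miss at least one host), so 4 is optimal.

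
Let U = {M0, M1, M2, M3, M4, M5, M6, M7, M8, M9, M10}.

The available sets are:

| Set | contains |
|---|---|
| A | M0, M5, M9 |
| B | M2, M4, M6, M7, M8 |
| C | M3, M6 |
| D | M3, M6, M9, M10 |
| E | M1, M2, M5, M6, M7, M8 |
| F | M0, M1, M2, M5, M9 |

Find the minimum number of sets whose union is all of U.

Take {B, D, F}. Their union is {M0, M1, M2, M3, M4, M5, M6, M7, M8, M9, M10}, which is all 11 elements.
Only B contains M4, so B is forced; the remaining 6 elements need at least 2 more sets (each remaining set adds at most 4) — so at least 3 sets are needed, and 3 is optimal.

3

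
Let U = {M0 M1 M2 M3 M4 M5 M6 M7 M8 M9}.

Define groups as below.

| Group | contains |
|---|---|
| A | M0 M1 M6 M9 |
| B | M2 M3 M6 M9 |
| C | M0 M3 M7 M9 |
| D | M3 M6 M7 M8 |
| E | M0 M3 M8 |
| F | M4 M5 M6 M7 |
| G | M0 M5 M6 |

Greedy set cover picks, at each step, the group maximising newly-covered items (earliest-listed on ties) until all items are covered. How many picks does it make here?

Greedy: pick A (covers 4 new) → pick D (covers 3 new) → pick F (covers 2 new) → pick B (covers 1 new). Total picks: 4.

4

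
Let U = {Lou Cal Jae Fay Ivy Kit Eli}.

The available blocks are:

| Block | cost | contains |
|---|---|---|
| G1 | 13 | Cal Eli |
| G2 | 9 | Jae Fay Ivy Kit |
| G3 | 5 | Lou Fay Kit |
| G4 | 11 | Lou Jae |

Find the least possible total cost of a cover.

G1, G2, G3 together cover every item (G1 ∪ G2 ∪ G3 = {Lou, Cal, Jae, Fay, Ivy, Kit, Eli}); total cost 13 + 9 + 5 = 27.
No covering selection has total cost below 27.

27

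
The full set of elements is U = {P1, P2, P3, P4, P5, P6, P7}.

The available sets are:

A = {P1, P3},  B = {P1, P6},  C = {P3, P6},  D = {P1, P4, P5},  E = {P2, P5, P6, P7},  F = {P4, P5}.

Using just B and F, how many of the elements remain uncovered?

Union of B, F = {P1, P4, P5, P6}.
Not covered: P2, P3, P7 — 3 elements.

3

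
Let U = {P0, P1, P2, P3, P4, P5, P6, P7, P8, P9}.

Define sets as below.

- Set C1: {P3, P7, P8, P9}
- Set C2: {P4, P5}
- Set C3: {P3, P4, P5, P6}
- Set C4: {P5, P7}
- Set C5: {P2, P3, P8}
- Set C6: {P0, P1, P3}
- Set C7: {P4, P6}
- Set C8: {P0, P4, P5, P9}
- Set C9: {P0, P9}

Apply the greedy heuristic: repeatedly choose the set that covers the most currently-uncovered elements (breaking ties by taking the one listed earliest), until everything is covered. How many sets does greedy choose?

Greedy: pick C1 (covers 4 new) → pick C3 (covers 3 new) → pick C6 (covers 2 new) → pick C5 (covers 1 new). Total picks: 4.

4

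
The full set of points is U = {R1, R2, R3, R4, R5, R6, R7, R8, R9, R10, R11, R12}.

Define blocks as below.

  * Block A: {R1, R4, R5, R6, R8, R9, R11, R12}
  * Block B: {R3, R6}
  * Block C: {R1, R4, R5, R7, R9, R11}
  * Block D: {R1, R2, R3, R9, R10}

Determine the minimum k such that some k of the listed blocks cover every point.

A and C and D together: A ∪ C ∪ D = {R1, R2, R3, R4, R5, R6, R7, R8, R9, R10, R11, R12} — every point is covered.
Only D contains R2, so D is forced; the remaining 7 points need at least 2 more blocks (each remaining block adds at most 6) — so at least 3 blocks are needed, and 3 is optimal.

3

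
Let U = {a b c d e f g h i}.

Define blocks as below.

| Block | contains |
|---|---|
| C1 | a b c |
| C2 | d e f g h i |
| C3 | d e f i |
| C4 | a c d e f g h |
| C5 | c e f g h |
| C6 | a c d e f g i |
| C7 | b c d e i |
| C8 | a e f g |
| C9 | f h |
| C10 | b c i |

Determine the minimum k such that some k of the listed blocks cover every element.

Take {C1, C2}. Their union is {a, b, c, d, e, f, g, h, i}, which is all 9 elements.
No single block has all 9 elements (the largest, C4, has 7), so 2 is optimal.

2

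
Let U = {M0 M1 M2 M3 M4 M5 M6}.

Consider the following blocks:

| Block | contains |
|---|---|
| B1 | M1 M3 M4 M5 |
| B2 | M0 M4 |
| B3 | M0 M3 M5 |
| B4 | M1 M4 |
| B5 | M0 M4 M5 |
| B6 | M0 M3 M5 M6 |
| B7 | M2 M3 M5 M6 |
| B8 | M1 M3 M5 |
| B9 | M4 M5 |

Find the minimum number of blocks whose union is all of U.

B4 and B5 and B7 together: B4 ∪ B5 ∪ B7 = {M0, M1, M2, M3, M4, M5, M6} — every point is covered.
Only B7 contains M2, so B7 is forced; the remaining 3 points need at least 2 more blocks (each remaining block adds at most 2) — so at least 3 blocks are needed, and 3 is optimal.

3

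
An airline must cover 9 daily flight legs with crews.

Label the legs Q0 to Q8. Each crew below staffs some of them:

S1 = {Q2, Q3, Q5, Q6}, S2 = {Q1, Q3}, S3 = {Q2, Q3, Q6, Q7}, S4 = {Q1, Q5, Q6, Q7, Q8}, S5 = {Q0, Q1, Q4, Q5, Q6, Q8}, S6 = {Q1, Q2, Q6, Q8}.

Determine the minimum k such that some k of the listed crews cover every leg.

2

S3 and S5 together: S3 ∪ S5 = {Q0, Q1, Q2, Q3, Q4, Q5, Q6, Q7, Q8} — every leg is covered.
No single crew has all 9 legs (the largest, S5, has 6), so 2 is optimal.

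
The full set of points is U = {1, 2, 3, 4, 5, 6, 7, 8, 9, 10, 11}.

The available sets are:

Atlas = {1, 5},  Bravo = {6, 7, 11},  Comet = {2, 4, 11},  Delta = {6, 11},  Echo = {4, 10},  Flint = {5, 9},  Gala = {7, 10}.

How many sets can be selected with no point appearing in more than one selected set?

3

Atlas, Bravo, Echo are pairwise disjoint (Atlas={1,5}; Bravo={6,7,11}; Echo={4,10}).
Every remaining set overlaps one of these, and no 4 of the listed sets are pairwise disjoint, so 3 is the maximum.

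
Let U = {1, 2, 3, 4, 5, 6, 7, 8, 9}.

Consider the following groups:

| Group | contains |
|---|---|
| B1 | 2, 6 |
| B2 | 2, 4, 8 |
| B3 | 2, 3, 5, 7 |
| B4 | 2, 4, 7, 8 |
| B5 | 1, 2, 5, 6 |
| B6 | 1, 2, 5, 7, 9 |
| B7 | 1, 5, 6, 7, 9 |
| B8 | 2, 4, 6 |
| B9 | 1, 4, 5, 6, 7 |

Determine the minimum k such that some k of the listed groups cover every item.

B3 and B4 and B7 together: B3 ∪ B4 ∪ B7 = {1, 2, 3, 4, 5, 6, 7, 8, 9} — every item is covered.
Only B3 contains 3, so B3 is forced; the remaining 5 items need at least 2 more groups (each remaining group adds at most 3) — so at least 3 groups are needed, and 3 is optimal.

3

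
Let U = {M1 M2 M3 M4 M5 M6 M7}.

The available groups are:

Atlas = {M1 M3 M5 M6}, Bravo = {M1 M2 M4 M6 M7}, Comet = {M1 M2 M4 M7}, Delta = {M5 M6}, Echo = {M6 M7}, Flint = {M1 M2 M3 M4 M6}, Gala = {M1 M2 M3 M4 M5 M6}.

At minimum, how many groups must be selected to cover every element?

Take {Bravo, Gala}. Their union is {M1, M2, M3, M4, M5, M6, M7}, which is all 7 elements.
No single group has all 7 elements (the largest, Gala, has 6), so 2 is optimal.

2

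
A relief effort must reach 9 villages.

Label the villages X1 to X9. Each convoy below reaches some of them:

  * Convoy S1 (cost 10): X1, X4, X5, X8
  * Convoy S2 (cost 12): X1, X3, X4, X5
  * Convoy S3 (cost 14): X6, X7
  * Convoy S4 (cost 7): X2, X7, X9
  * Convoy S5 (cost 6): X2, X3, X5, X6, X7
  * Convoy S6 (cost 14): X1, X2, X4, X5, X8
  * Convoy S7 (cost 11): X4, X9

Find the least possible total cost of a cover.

S1, S4, S5 together cover every village (S1 ∪ S4 ∪ S5 = {X1, X2, X3, X4, X5, X6, X7, X8, X9}); total cost 10 + 7 + 6 = 23.
No covering selection has total cost below 23.

23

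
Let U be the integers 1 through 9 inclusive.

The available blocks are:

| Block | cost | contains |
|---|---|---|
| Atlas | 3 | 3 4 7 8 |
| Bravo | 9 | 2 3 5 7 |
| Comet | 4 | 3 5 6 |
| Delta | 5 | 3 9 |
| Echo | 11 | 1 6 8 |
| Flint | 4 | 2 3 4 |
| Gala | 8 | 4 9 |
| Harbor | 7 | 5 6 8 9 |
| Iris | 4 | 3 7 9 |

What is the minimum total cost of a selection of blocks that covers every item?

23

Comet, Echo, Flint, Iris together cover every item (Comet ∪ Echo ∪ Flint ∪ Iris = {1, 2, 3, 4, 5, 6, 7, 8, 9}); total cost 4 + 11 + 4 + 4 = 23.
The greedy pick Atlas, Comet, Flint, Iris, Echo costs 26; no covering selection beats 23.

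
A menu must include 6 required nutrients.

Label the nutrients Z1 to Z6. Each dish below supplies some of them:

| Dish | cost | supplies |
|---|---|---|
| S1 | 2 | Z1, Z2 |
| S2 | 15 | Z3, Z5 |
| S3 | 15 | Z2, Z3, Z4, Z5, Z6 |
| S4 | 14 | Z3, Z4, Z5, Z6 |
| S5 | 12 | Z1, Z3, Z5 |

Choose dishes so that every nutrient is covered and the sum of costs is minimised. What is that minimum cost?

S1, S4 together cover every nutrient (S1 ∪ S4 = {Z1, Z2, Z3, Z4, Z5, Z6}); total cost 2 + 14 = 16.
No covering selection has total cost below 16.

16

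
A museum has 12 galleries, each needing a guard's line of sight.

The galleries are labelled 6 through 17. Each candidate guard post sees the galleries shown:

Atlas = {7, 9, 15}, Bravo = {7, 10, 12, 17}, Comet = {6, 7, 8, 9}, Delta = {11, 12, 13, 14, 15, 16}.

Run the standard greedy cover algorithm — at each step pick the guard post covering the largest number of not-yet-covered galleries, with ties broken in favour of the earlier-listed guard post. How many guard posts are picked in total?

3

Greedy: pick Delta (covers 6 new) → pick Comet (covers 4 new) → pick Bravo (covers 2 new). Total picks: 3.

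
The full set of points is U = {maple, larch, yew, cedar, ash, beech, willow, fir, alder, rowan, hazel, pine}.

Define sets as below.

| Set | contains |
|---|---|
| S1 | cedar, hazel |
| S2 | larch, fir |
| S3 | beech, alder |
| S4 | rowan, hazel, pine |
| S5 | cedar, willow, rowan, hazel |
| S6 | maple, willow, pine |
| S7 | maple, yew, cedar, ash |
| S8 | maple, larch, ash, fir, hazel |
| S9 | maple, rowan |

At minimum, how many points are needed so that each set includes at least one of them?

4

The 4 points {maple, larch, alder, hazel} hit every set.
The sets S1, S2, S3, S9 are pairwise disjoint, so any hitting set needs a separate point for each — at least 4. Hence 4 is optimal.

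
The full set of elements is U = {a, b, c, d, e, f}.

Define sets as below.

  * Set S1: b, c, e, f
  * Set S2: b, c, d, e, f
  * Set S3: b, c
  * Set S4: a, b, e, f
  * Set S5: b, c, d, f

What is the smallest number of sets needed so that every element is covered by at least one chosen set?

S4 and S5 together: S4 ∪ S5 = {a, b, c, d, e, f} — every element is covered.
No single set has all 6 elements (the largest, S2, has 5), so 2 is optimal.

2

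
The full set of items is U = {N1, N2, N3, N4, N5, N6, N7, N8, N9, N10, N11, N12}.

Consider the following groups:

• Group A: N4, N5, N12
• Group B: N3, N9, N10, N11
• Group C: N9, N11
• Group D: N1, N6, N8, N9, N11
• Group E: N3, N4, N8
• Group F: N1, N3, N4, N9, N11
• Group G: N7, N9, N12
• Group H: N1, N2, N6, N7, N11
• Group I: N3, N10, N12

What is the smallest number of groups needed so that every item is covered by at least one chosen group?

A, B, E, and H cover everything between them: the union {N1, N2, N3, N4, N5, N6, N7, N8, N9, N10, N11, N12} is all of U.
Only H contains N2, so H is forced; the remaining 7 items need at least 3 more groups (each remaining group adds at most 3) — so at least 4 groups are needed, and 4 is optimal.

4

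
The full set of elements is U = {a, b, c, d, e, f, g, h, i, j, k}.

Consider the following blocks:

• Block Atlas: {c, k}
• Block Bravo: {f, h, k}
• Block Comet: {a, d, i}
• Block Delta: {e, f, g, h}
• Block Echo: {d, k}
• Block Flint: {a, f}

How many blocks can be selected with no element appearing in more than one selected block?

3

Atlas, Comet, Delta are pairwise disjoint (Atlas={c,k}; Comet={a,d,i}; Delta={e,f,g,h}).
Every remaining block overlaps one of these, and no 4 of the listed blocks are pairwise disjoint, so 3 is the maximum.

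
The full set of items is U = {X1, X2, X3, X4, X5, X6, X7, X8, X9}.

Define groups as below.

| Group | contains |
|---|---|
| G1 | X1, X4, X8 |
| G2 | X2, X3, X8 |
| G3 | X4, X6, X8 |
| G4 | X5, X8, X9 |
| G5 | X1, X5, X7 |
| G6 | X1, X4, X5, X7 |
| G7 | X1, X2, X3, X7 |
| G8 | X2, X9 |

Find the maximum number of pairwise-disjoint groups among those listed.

G3, G5, G8 are pairwise disjoint (G3={X4,X6,X8}; G5={X1,X5,X7}; G8={X2,X9}).
Every remaining group overlaps one of these, and no 4 of the listed groups are pairwise disjoint, so 3 is the maximum.

3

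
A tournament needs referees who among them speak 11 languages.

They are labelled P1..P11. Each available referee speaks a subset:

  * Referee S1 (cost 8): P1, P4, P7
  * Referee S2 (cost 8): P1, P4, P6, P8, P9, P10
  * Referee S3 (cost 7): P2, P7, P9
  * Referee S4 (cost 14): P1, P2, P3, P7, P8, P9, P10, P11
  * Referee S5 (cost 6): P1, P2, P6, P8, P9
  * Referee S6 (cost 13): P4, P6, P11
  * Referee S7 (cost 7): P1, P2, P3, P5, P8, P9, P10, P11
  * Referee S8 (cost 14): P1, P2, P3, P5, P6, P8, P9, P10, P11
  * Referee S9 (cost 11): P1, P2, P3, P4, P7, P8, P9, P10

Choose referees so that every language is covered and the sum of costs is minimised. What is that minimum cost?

21

S1, S5, S7 together cover every language (S1 ∪ S5 ∪ S7 = {P1, P2, P3, P4, P5, P6, P7, P8, P9, P10, P11}); total cost 8 + 6 + 7 = 21.
No covering selection has total cost below 21.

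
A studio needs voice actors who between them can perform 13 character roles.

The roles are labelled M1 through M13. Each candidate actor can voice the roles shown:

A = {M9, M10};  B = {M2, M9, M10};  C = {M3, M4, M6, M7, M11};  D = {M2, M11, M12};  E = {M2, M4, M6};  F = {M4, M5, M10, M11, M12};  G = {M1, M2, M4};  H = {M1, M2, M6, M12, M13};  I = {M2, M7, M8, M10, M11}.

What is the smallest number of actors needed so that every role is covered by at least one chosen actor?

5

A and C and F and H and I together: A ∪ C ∪ F ∪ H ∪ I = {M1, M2, M3, M4, M5, M6, M7, M8, M9, M10, M11, M12, M13} — every role is covered.
No 4 of the 9 actors cover everything (all 126 combinations miss at least one role), so 5 is optimal.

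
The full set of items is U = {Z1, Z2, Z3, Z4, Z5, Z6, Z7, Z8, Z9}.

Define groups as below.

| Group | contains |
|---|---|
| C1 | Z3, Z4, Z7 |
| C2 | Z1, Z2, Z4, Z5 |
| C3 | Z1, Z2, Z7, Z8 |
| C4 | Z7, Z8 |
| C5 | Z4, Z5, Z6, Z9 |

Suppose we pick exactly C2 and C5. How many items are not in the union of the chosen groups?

Union of C2, C5 = {Z1, Z2, Z4, Z5, Z6, Z9}.
Not covered: Z3, Z7, Z8 — 3 items.

3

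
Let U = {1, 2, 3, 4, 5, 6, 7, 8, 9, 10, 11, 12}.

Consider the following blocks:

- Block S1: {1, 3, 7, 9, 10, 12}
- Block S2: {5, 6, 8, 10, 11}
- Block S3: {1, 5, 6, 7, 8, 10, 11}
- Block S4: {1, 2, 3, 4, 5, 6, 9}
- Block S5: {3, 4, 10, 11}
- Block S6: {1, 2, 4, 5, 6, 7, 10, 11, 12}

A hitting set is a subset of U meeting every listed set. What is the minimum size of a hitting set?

The 2 points {3, 5} hit every block.
No single point lies in every block, so at least 2 are needed and 2 is optimal.

2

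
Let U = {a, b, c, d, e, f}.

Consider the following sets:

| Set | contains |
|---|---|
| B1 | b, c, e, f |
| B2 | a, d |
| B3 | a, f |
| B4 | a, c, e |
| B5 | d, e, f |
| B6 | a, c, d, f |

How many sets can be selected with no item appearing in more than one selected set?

2

B1, B2 are pairwise disjoint (B1={b,c,e,f}; B2={a,d}).
Every remaining set overlaps one of these, and no 3 of the listed sets are pairwise disjoint, so 2 is the maximum.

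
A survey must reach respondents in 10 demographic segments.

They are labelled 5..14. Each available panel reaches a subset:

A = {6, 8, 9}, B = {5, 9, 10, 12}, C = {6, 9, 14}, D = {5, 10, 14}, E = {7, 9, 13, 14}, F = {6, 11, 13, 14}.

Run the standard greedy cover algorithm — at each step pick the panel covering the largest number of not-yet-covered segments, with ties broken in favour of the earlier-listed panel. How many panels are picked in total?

Greedy: pick B (covers 4 new) → pick F (covers 4 new) → pick A (covers 1 new) → pick E (covers 1 new). Total picks: 4.

4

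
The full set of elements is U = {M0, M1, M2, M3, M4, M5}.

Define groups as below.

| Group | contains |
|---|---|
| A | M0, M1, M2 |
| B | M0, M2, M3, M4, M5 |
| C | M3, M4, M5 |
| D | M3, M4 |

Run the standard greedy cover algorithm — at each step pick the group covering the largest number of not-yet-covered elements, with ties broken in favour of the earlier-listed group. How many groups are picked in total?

Greedy: pick B (covers 5 new) → pick A (covers 1 new). Total picks: 2.

2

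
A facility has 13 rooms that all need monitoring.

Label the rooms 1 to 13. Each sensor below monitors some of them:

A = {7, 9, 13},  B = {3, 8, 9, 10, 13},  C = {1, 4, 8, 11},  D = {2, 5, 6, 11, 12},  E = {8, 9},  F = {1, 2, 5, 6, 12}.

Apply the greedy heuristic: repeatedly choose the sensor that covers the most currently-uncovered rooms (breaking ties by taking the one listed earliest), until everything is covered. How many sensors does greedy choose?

Greedy: pick B (covers 5 new) → pick D (covers 5 new) → pick C (covers 2 new) → pick A (covers 1 new). Total picks: 4.

4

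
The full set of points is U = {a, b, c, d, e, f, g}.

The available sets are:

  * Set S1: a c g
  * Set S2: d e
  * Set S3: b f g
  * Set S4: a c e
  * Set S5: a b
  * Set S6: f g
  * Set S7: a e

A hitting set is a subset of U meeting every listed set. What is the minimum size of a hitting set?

3

Take H = {a, e, f}. Each listed set contains at least one of these, so H is a hitting set of size 3.
The sets S2, S5, S6 are pairwise disjoint, so any hitting set needs a separate point for each — at least 3. Hence 3 is optimal.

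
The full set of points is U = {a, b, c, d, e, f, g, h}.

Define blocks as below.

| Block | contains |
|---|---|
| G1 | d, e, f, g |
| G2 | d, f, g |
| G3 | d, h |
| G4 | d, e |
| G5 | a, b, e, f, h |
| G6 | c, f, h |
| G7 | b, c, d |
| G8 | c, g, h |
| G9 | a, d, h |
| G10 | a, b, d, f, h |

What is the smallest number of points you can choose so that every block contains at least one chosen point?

2

The 2 points {d, h} hit every block.
The blocks G4, G8 are pairwise disjoint, so any hitting set needs a separate point for each — at least 2. Hence 2 is optimal.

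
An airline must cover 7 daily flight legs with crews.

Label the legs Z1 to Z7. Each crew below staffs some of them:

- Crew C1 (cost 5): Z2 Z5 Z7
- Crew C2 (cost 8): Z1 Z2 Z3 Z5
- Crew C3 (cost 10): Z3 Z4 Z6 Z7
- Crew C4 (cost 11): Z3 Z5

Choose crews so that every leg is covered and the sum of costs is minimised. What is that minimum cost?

C2, C3 together cover every leg (C2 ∪ C3 = {Z1, Z2, Z3, Z4, Z5, Z6, Z7}); total cost 8 + 10 = 18.
The greedy pick C1, C3, C2 costs 23; no covering selection beats 18.

18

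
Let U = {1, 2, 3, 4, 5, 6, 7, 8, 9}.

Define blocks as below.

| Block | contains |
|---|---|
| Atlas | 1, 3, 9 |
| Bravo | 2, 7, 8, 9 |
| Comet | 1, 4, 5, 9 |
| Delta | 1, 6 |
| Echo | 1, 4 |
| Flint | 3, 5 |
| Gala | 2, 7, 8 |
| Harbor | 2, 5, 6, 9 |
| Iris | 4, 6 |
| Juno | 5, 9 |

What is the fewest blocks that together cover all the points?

4

Comet and Flint and Gala and Iris together: Comet ∪ Flint ∪ Gala ∪ Iris = {1, 2, 3, 4, 5, 6, 7, 8, 9} — every point is covered.
No 3 of the 10 blocks cover everything (all 120 combinations miss at least one point), so 4 is optimal.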